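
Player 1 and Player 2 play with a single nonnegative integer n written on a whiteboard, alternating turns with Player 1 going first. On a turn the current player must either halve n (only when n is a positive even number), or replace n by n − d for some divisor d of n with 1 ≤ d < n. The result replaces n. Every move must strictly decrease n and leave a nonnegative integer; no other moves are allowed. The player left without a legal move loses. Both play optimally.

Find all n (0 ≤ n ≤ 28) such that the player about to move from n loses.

Label each position W (a win for the player to move) or L (a loss). A position with no legal move is L; any other position is W exactly when some move reaches an L, and L when every move reaches a W.
n=0: no move → L
n=1: no move → L
n=2: can move to 1, which is L ⇒ W
n=3: the only move is to 2(W), a W ⇒ L
n=4: can move to 3, which is L ⇒ W
n=5: the only move is to 4(W), a W ⇒ L
n=6: can move to 3, which is L ⇒ W
n=7: the only move is to 6(W), a W ⇒ L
n=8: can move to 7, which is L ⇒ W
n=9: moves to 6(W), 8(W); every one is W ⇒ L
n=10: can move to 5, which is L ⇒ W
n=11: the only move is to 10(W), a W ⇒ L
n=12: can move to 9, which is L ⇒ W
n=13: the only move is to 12(W), a W ⇒ L
n=14: can move to 7, which is L ⇒ W
n=15: moves to 10(W), 12(W), 14(W); every one is W ⇒ L
n=16: can move to 15, which is L ⇒ W
n=17: the only move is to 16(W), a W ⇒ L
n=18: can move to 9, which is L ⇒ W
n=19: the only move is to 18(W), a W ⇒ L
n=20: can move to 15, which is L ⇒ W
n=21: moves to 14(W), 18(W), 20(W); every one is W ⇒ L
n=22: can move to 11, which is L ⇒ W
n=23: the only move is to 22(W), a W ⇒ L
n=24: can move to 21, which is L ⇒ W
n=25: moves to 20(W), 24(W); every one is W ⇒ L
n=26: can move to 13, which is L ⇒ W
n=27: moves to 18(W), 24(W), 26(W); every one is W ⇒ L
n=28: can move to 21, which is L ⇒ W
Reading off the rows marked L gives the requested list; there are 15 such values of n.

0, 1, 3, 5, 7, 9, 11, 13, 15, 17, 19, 21, 23, 25, 27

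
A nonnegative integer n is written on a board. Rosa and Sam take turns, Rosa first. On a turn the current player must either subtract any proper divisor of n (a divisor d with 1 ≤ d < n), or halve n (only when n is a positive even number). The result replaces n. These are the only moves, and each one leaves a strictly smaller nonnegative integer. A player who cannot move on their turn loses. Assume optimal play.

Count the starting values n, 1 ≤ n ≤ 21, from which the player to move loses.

Compute win/loss labels from the base case upward. A position with no move is L. Any other position is W if it can reach an L in one move, else L.
n=0: no move → L
n=1: no move → L
n=2: can move to 1, which is L ⇒ W
n=3: the only move is to 2(W), a W ⇒ L
n=4: can move to 3, which is L ⇒ W
n=5: the only move is to 4(W), a W ⇒ L
n=6: can move to 3, which is L ⇒ W
n=7: the only move is to 6(W), a W ⇒ L
n=8: can move to 7, which is L ⇒ W
n=9: moves to 6(W), 8(W); every one is W ⇒ L
n=10: can move to 5, which is L ⇒ W
n=11: the only move is to 10(W), a W ⇒ L
n=12: can move to 9, which is L ⇒ W
n=13: the only move is to 12(W), a W ⇒ L
n=14: can move to 7, which is L ⇒ W
n=15: moves to 10(W), 12(W), 14(W); every one is W ⇒ L
n=16: can move to 15, which is L ⇒ W
n=17: the only move is to 16(W), a W ⇒ L
n=18: can move to 9, which is L ⇒ W
n=19: the only move is to 18(W), a W ⇒ L
n=20: can move to 15, which is L ⇒ W
n=21: moves to 14(W), 18(W), 20(W); every one is W ⇒ L
L entries with 1 ≤ n ≤ 21 (n=0 is outside the asked range and is not counted): n = 1, 3, 5, 7, 9, 11, 13, 15, 17, 19, 21; that makes 11.

11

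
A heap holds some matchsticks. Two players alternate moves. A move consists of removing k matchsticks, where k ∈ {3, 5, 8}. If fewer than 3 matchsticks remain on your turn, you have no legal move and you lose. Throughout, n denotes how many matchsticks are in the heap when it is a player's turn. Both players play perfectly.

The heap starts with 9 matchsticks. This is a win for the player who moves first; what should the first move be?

Classify positions by backward induction: terminal positions (no move available) are L. From any other position, the mover wins iff some move reaches an L.
n=0: no move → L
n=1: no move → L
n=2: no move → L
n=3: W (go to 0, an L position)
n=4: W (go to 1, an L position)
n=5: W (go to 2, an L position)
n=6: W (go to 1, an L position)
n=7: W (go to 2, an L position)
n=8: W (go to 0, an L position)
n=9: W (go to 1, an L position)
From 9, the L positions reachable in one move are: 1.

Remove 8, leaving 1.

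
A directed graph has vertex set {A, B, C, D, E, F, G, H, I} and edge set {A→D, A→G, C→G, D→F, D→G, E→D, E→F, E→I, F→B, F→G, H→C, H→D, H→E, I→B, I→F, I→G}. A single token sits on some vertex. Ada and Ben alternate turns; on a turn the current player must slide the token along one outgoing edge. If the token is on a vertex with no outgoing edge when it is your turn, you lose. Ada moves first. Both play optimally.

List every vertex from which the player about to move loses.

B, E, G

Positions with no move are L. A position that does have a move is losing for the player to move precisely when every available move leads to a winning position for the opponent. Fill in the labels:
Every edge goes from a vertex to one that appears earlier in the order G, B, F, I, D, E, C, A, H, so processing vertices in that order labels each vertex after all of its successors.
G: no outgoing edge → L
B: no outgoing edge → L
F: can move to B, which is L ⇒ W
I: can move to B, which is L ⇒ W
D: can move to G, which is L ⇒ W
E: moves to D(W), I(W), F(W); every one is W ⇒ L
C: can move to G, which is L ⇒ W
A: can move to G, which is L ⇒ W
H: can move to E, which is L ⇒ W
The losing starting vertices are exactly the entries labelled L in this table (3 of them).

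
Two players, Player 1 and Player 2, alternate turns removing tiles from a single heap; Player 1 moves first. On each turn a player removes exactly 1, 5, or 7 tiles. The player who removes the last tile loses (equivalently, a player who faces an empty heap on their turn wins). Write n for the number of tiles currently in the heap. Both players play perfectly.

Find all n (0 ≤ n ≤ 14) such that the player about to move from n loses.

1, 3, 5, 7, 9, 11, 13

Use the standard recursion: the mover wins at a terminal position; elsewhere, the mover wins exactly when some move hands the opponent an L position.
n=0: no move; the opponent has just taken the last tile and therefore loses → W
n=1: the only move is to 0(W), a W ⇒ L
n=2: can move to 1, which is L ⇒ W
n=3: the only move is to 2(W), a W ⇒ L
n=4: can move to 3, which is L ⇒ W
n=5: moves to 4(W), 0(W); every one is W ⇒ L
n=6: can move to 5, which is L ⇒ W
n=7: moves to 6(W), 2(W), 0(W); every one is W ⇒ L
n=8: can move to 7, which is L ⇒ W
n=9: moves to 8(W), 4(W), 2(W); every one is W ⇒ L
n=10: can move to 9, which is L ⇒ W
n=11: moves to 10(W), 6(W), 4(W); every one is W ⇒ L
n=12: can move to 11, which is L ⇒ W
n=13: moves to 12(W), 8(W), 6(W); every one is W ⇒ L
n=14: can move to 13, which is L ⇒ W
The losing starting values of n are exactly the entries labelled L in this table (7 of them).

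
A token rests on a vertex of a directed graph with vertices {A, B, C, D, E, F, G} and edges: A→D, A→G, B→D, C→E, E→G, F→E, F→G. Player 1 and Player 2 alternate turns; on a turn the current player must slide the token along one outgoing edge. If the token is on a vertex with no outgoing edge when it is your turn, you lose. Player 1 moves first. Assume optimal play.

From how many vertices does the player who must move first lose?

Classify positions by backward induction: terminal positions (no move available) are L. From any other position, the mover wins iff some move reaches an L.
Every edge goes from a vertex to one that appears earlier in the order G, D, E, A, F, C, B, so processing vertices in that order labels each vertex after all of its successors.
G: no outgoing edge → L
D: no outgoing edge → L
E: →G(L), so W
A: →D(L), so W
F: →G(L), so W
C: →E(W) only, which is W, so L
B: →D(L), so W
The L vertices are C, D, G; that is 3 in all.

3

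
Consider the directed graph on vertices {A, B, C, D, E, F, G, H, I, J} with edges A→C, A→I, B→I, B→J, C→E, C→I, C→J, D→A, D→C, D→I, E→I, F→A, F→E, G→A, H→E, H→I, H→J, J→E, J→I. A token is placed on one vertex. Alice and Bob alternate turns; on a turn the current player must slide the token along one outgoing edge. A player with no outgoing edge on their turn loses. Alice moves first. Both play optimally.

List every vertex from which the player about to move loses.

Work bottom-up. With no move the player to move loses. Otherwise the position is W if at least one move leads to an L position for the opponent, and L if every move leads to a W.
Every edge goes from a vertex to one that appears earlier in the order I, E, J, C, A, D, B, G, F, H, so processing vertices in that order labels each vertex after all of its successors.
I: no outgoing edge → L
E: W (go to I, an L position)
J: W (go to I, an L position)
C: W (go to I, an L position)
A: W (go to I, an L position)
D: W (go to I, an L position)
B: W (go to I, an L position)
G: L (sole option A(W) is W)
F: L (options A(W), E(W) are all W)
H: W (go to I, an L position)
Reading off the rows marked L gives the requested list; there are 3 such vertices.

F, G, I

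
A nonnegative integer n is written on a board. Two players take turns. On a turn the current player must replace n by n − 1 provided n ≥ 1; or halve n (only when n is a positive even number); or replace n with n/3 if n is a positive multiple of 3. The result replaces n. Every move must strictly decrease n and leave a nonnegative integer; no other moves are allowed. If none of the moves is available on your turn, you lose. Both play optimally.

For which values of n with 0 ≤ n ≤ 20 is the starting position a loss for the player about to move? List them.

0, 2, 5, 7, 9, 11, 13, 16, 19

Build the W/L table. Terminal = L. A non-terminal position is W if it has a move to some L; otherwise it is L.
n=0: no move → L
n=1: →0(L), so W
n=2: →1(W) only, which is W, so L
n=3: →2(L), so W
n=4: →2(L), so W
n=5: →4(W) only, which is W, so L
n=6: →2(L), so W
n=7: →6(W) only, which is W, so L
n=8: →7(L), so W
n=9: →3(W), 8(W) — all W, so L
n=10: →5(L), so W
n=11: →10(W) only, which is W, so L
n=12: →11(L), so W
n=13: →12(W) only, which is W, so L
n=14: →7(L), so W
n=15: →5(L), so W
n=16: →8(W), 15(W) — all W, so L
n=17: →16(L), so W
n=18: →9(L), so W
n=19: →18(W) only, which is W, so L
n=20: →19(L), so W
Reading off the rows marked L gives the requested list; there are 9 such values of n.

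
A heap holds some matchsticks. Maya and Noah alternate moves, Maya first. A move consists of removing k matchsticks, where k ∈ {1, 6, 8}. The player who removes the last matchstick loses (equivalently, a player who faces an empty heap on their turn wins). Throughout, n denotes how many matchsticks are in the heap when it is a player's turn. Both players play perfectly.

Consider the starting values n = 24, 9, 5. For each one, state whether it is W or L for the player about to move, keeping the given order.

24: L, 9: W, 5: L

Positions with no move are W. A position that does have a move is losing for the player to move precisely when every available move leads to a winning position for the opponent. Fill in the labels:
n=0: no move; the opponent has just taken the last matchstick and therefore loses → W
n=1: the only move is to 0(W), a W ⇒ L
n=2: can move to 1, which is L ⇒ W
n=3: the only move is to 2(W), a W ⇒ L
n=4: can move to 3, which is L ⇒ W
n=5: the only move is to 4(W), a W ⇒ L
n=6: can move to 5, which is L ⇒ W
n=7: can move to 1, which is L ⇒ W
n=8: moves to 7(W), 2(W), 0(W); every one is W ⇒ L
n=9: can move to 8, which is L ⇒ W
n=10: moves to 9(W), 4(W), 2(W); every one is W ⇒ L
n=11: can move to 10, which is L ⇒ W
n=12: moves to 11(W), 6(W), 4(W); every one is W ⇒ L
n=13: can move to 12, which is L ⇒ W
n=14: can move to 8, which is L ⇒ W
n=15: moves to 14(W), 9(W), 7(W); every one is W ⇒ L
n=16: can move to 15, which is L ⇒ W
n=17: moves to 16(W), 11(W), 9(W); every one is W ⇒ L
n=18: can move to 17, which is L ⇒ W
n=19: moves to 18(W), 13(W), 11(W); every one is W ⇒ L
n=20: can move to 19, which is L ⇒ W
n=21: can move to 15, which is L ⇒ W
n=22: moves to 21(W), 16(W), 14(W); every one is W ⇒ L
n=23: can move to 22, which is L ⇒ W
n=24: moves to 23(W), 18(W), 16(W); every one is W ⇒ L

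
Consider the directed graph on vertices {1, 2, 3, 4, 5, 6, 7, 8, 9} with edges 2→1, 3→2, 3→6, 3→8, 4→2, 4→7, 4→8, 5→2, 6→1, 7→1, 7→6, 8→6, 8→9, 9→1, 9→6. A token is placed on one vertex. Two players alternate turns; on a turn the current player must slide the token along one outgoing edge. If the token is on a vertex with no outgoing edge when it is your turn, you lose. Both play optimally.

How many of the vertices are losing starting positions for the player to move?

3

Compute win/loss labels from the base case upward. A position with no move is L. Any other position is W if it can reach an L in one move, else L.
Every edge goes from a vertex to one that appears earlier in the order 1, 6, 7, 9, 2, 8, 3, 4, 5, so processing vertices in that order labels each vertex after all of its successors.
1: no outgoing edge → L
6: →1(L), so W
7: →1(L), so W
9: →1(L), so W
2: →1(L), so W
8: →9(W), 6(W) — all W, so L
3: →8(L), so W
4: →8(L), so W
5: →2(W) only, which is W, so L
The L vertices are 1, 5, 8; that is 3 in all.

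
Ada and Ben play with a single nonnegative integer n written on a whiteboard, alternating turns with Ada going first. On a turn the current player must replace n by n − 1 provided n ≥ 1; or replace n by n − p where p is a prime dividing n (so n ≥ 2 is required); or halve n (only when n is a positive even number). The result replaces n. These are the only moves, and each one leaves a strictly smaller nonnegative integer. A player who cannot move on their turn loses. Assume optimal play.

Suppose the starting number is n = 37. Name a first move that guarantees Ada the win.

Move to 0.

Classify positions by backward induction: terminal positions (no move available) are L. From any other position, the mover wins iff some move reaches an L.
n=0: no move → L
n=1: can move to 0, which is L ⇒ W
n=2: can move to 0, which is L ⇒ W
n=3: can move to 0, which is L ⇒ W
n=4: moves to 2(W), 3(W); every one is W ⇒ L
n=5: can move to 0, which is L ⇒ W
n=6: can move to 4, which is L ⇒ W
n=7: can move to 0, which is L ⇒ W
n=8: can move to 4, which is L ⇒ W
n=9: moves to 6(W), 8(W); every one is W ⇒ L
n=10: can move to 9, which is L ⇒ W
n=11: can move to 0, which is L ⇒ W
n=12: can move to 9, which is L ⇒ W
n=13: can move to 0, which is L ⇒ W
n=14: moves to 7(W), 12(W), 13(W); every one is W ⇒ L
n=15: can move to 14, which is L ⇒ W
n=16: can move to 14, which is L ⇒ W
n=17: can move to 0, which is L ⇒ W
n=18: can move to 9, which is L ⇒ W
n=19: can move to 0, which is L ⇒ W
n=20: moves to 10(W), 15(W), 18(W), 19(W); every one is W ⇒ L
n=21: can move to 14, which is L ⇒ W
n=22: can move to 20, which is L ⇒ W
n=23: can move to 0, which is L ⇒ W
n=24: moves to 12(W), 21(W), 22(W), 23(W); every one is W ⇒ L
n=25: can move to 20, which is L ⇒ W
n=26: can move to 24, which is L ⇒ W
n=27: can move to 24, which is L ⇒ W
n=28: can move to 14, which is L ⇒ W
n=29: can move to 0, which is L ⇒ W
n=30: moves to 15(W), 25(W), 27(W), 28(W), 29(W); every one is W ⇒ L
n=31: can move to 0, which is L ⇒ W
n=32: can move to 30, which is L ⇒ W
n=33: can move to 30, which is L ⇒ W
n=34: moves to 17(W), 32(W), 33(W); every one is W ⇒ L
n=35: can move to 30, which is L ⇒ W
n=36: can move to 34, which is L ⇒ W
n=37: can move to 0, which is L ⇒ W
From 37, the L positions reachable in one move are: 0.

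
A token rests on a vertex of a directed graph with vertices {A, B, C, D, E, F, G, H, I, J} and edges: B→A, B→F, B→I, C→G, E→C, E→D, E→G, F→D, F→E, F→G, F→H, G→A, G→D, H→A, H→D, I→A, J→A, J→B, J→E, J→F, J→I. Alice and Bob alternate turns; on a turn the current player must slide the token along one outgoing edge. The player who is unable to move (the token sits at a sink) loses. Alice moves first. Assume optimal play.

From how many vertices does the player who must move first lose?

3

Compute win/loss labels from the base case upward. A position with no move is L. Any other position is W if it can reach an L in one move, else L.
Every edge goes from a vertex to one that appears earlier in the order D, A, G, I, C, E, H, F, B, J, so processing vertices in that order labels each vertex after all of its successors.
D: no outgoing edge → L
A: no outgoing edge → L
G: →A(L), so W
I: →A(L), so W
C: →G(W) only, which is W, so L
E: →C(L), so W
H: →A(L), so W
F: →D(L), so W
B: →A(L), so W
J: →A(L), so W
The L vertices are A, C, D; that is 3 in all.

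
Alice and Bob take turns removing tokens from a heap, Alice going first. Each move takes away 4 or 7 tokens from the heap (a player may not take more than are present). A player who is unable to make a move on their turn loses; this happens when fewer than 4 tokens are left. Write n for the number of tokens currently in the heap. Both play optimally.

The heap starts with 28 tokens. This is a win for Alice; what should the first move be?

Remove 4, leaving 24.

Positions with no move are L. A position that does have a move is losing for the player to move precisely when every available move leads to a winning position for the opponent. Fill in the labels:
n=0: no move → L
n=1: no move → L
n=2: no move → L
n=3: no move → L
n=4: W (go to 0, an L position)
n=5: W (go to 1, an L position)
n=6: W (go to 2, an L position)
n=7: W (go to 3, an L position)
n=8: W (go to 1, an L position)
n=9: W (go to 2, an L position)
n=10: W (go to 3, an L position)
n=11: L (options 7(W), 4(W) are all W)
n=12: L (options 8(W), 5(W) are all W)
n=13: L (options 9(W), 6(W) are all W)
n=14: L (options 10(W), 7(W) are all W)
n=15: W (go to 11, an L position)
n=16: W (go to 12, an L position)
n=17: W (go to 13, an L position)
n=18: W (go to 14, an L position)
n=19: W (go to 12, an L position)
n=20: W (go to 13, an L position)
n=21: W (go to 14, an L position)
n=22: L (options 18(W), 15(W) are all W)
n=23: L (options 19(W), 16(W) are all W)
n=24: L (options 20(W), 17(W) are all W)
n=25: L (options 21(W), 18(W) are all W)
n=26: W (go to 22, an L position)
n=27: W (go to 23, an L position)
n=28: W (go to 24, an L position)
From 28, the L positions reachable in one move are: 24.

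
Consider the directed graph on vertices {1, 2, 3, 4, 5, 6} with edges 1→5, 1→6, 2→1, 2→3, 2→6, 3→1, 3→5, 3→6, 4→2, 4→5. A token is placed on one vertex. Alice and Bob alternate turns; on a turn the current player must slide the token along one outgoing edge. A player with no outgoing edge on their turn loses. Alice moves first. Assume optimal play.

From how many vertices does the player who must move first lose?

Use the standard recursion: the mover loses at a terminal position; elsewhere, the mover wins exactly when some move hands the opponent an L position.
Every edge goes from a vertex to one that appears earlier in the order 6, 5, 1, 3, 2, 4, so processing vertices in that order labels each vertex after all of its successors.
6: no outgoing edge → L
5: no outgoing edge → L
1: W (go to 5, an L position)
3: W (go to 5, an L position)
2: W (go to 6, an L position)
4: W (go to 5, an L position)
The L vertices are 5, 6; that is 2 in all.

2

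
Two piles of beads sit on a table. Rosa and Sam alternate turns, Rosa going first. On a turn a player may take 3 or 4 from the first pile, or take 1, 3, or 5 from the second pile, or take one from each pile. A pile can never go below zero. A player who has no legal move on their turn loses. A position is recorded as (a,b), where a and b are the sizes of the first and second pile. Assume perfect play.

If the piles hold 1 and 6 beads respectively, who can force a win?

Work bottom-up. With no move the player to move loses. Otherwise the position is W if at least one move leads to an L position for the opponent, and L if every move leads to a W.
No move ever increases a pile, so every position that can arise here has a ≤ 1 and b ≤ 6; it is enough to label the cells with 0 ≤ a ≤ 1 and 0 ≤ b ≤ 6.
Every move lowers a or b (never raises either), so fill the grid row by row in increasing a, and left to right within a row: each cell's successors are then already labelled.
      b=0  b=1  b=2  b=3  b=4  b=5  b=6
a=0:    L    W    L    W    L    W    L
a=1:    L    W    L    W    L    W    L
Cells with no legal move (terminal, hence L): (0,0), (1,0).
The remaining L cells, each justified by listing all of its moves:
(0,2): →(0,1)(W) only, which is W, so L
(0,4): →(0,3)(W), (0,1)(W) — all W, so L
(0,6): →(0,5)(W), (0,3)(W), (0,1)(W) — all W, so L
(1,2): →(1,1)(W), (0,1)(W) — all W, so L
(1,4): →(1,3)(W), (1,1)(W), (0,3)(W) — all W, so L
(1,6): →(1,5)(W), (1,3)(W), (1,1)(W), (0,5)(W) — all W, so L
Every other cell has at least one move into one of the L cells above, so it is W.
The starting position (1,6) is L: whatever Rosa does, the opponent receives a W position.

Sam wins.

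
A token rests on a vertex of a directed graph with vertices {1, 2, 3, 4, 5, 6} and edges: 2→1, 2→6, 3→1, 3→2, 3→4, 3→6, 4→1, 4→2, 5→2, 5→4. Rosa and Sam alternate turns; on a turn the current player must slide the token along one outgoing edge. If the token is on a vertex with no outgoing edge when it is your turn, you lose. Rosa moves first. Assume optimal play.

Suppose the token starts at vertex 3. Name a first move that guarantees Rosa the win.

Move to 6.

Compute win/loss labels from the base case upward. A position with no move is L. Any other position is W if it can reach an L in one move, else L.
Every edge goes from a vertex to one that appears earlier in the order 1, 6, 2, 4, 5, 3, so processing vertices in that order labels each vertex after all of its successors.
1: no outgoing edge → L
6: no outgoing edge → L
2: →6(L), so W
4: →1(L), so W
5: →4(W), 2(W) — all W, so L
3: →6(L), so W
From 3, the L positions reachable in one move are: 6, 1. Any move reaching one of these is winning.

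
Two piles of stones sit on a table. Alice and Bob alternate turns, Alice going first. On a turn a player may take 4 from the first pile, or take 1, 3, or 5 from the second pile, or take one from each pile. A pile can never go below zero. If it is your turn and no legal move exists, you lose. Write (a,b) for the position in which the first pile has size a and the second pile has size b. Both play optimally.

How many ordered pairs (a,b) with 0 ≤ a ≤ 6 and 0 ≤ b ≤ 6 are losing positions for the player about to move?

Classify positions by backward induction: terminal positions (no move available) are L. From any other position, the mover wins iff some move reaches an L.
Every move lowers a or b (never raises either), so fill the grid row by row in increasing a, and left to right within a row: each cell's successors are then already labelled.
      b=0  b=1  b=2  b=3  b=4  b=5  b=6
a=0:    L    W    L    W    L    W    L
a=1:    L    W    L    W    L    W    L
a=2:    L    W    L    W    L    W    L
a=3:    L    W    L    W    L    W    L
a=4:    W    W    W    W    W    W    W
a=5:    W    L    W    L    W    L    W
a=6:    W    L    W    L    W    L    W
Cells with no legal move (terminal, hence L): (0,0), (1,0), (2,0), (3,0).
The remaining L cells, each justified by listing all of its moves:
(0,2): only reaches (0,1)(W), which is W → L
(0,4): only reaches (0,3)(W), (0,1)(W), all W → L
(0,6): only reaches (0,5)(W), (0,3)(W), (0,1)(W), all W → L
(1,2): only reaches (1,1)(W), (0,1)(W), all W → L
(1,4): only reaches (1,3)(W), (1,1)(W), (0,3)(W), all W → L
(1,6): only reaches (1,5)(W), (1,3)(W), (1,1)(W), (0,5)(W), all W → L
(2,2): only reaches (2,1)(W), (1,1)(W), all W → L
(2,4): only reaches (2,3)(W), (2,1)(W), (1,3)(W), all W → L
(2,6): only reaches (2,5)(W), (2,3)(W), (2,1)(W), (1,5)(W), all W → L
(3,2): only reaches (3,1)(W), (2,1)(W), all W → L
(3,4): only reaches (3,3)(W), (3,1)(W), (2,3)(W), all W → L
(3,6): only reaches (3,5)(W), (3,3)(W), (3,1)(W), (2,5)(W), all W → L
(5,1): only reaches (1,1)(W), (5,0)(W), (4,0)(W), all W → L
(5,3): only reaches (1,3)(W), (5,2)(W), (5,0)(W), (4,2)(W), all W → L
(5,5): only reaches (1,5)(W), (5,4)(W), (5,2)(W), (5,0)(W), (4,4)(W), all W → L
(6,1): only reaches (2,1)(W), (6,0)(W), (5,0)(W), all W → L
(6,3): only reaches (2,3)(W), (6,2)(W), (6,0)(W), (5,2)(W), all W → L
(6,5): only reaches (2,5)(W), (6,4)(W), (6,2)(W), (6,0)(W), (5,4)(W), all W → L
Every other cell has at least one move into one of the L cells above, so it is W.
L cells per row: a=0: 4, a=1: 4, a=2: 4, a=3: 4, a=4: 0, a=5: 3, a=6: 3; total 22.

22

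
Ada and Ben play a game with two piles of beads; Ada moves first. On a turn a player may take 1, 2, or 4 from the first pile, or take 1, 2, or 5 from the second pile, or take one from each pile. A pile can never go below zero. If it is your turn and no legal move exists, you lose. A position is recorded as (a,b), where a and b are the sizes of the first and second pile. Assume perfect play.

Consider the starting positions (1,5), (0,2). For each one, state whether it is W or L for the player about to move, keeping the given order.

(1,5): L, (0,2): W

Label each position W (a win for the player to move) or L (a loss). A position with no legal move is L; any other position is W exactly when some move reaches an L, and L when every move reaches a W.
No move ever increases a pile, so every position that can arise here has a ≤ 1 and b ≤ 5; it is enough to label the cells with 0 ≤ a ≤ 1 and 0 ≤ b ≤ 5.
Every move lowers a or b (never raises either), so fill the grid row by row in increasing a, and left to right within a row: each cell's successors are then already labelled.
      b=0  b=1  b=2  b=3  b=4  b=5
a=0:    L    W    W    L    W    W
a=1:    W    W    L    W    W    L
Cells with no legal move (terminal, hence L): (0,0).
The remaining L cells, each justified by listing all of its moves:
(0,3): L (options (0,2)(W), (0,1)(W) are all W)
(1,2): L (options (0,2)(W), (1,1)(W), (1,0)(W), (0,1)(W) are all W)
(1,5): L (options (0,5)(W), (1,4)(W), (1,3)(W), (1,0)(W), (0,4)(W) are all W)
Every other cell has at least one move into one of the L cells above, so it is W.
(1,5): one of the L cells justified above, so L
(0,2): the move to (0,0) reaches an L cell, so W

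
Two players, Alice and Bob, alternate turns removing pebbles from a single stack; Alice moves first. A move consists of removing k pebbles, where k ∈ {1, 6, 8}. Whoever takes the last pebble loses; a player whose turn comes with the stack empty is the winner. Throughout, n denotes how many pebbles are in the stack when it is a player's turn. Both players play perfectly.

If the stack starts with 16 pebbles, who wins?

Alice wins.

Use the standard recursion: the mover wins at a terminal position; elsewhere, the mover wins exactly when some move hands the opponent an L position.
n=0: no move; the opponent has just taken the last pebble and therefore loses → W
n=1: only reaches 0(W), which is W → L
n=2: reaches L-position 1 → W
n=3: only reaches 2(W), which is W → L
n=4: reaches L-position 3 → W
n=5: only reaches 4(W), which is W → L
n=6: reaches L-position 5 → W
n=7: reaches L-position 1 → W
n=8: only reaches 7(W), 2(W), 0(W), all W → L
n=9: reaches L-position 8 → W
n=10: only reaches 9(W), 4(W), 2(W), all W → L
n=11: reaches L-position 10 → W
n=12: only reaches 11(W), 6(W), 4(W), all W → L
n=13: reaches L-position 12 → W
n=14: reaches L-position 8 → W
n=15: only reaches 14(W), 9(W), 7(W), all W → L
n=16: reaches L-position 15 → W
From 16 Alice can remove 1, leaving 15, reaching an L position.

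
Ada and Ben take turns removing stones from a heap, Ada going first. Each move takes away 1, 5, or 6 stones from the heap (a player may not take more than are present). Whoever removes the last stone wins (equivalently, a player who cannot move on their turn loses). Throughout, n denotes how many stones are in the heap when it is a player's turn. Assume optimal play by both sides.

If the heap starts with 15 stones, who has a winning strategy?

Ben wins.

Use the standard recursion: the mover loses at a terminal position; elsewhere, the mover wins exactly when some move hands the opponent an L position.
n=0: no move → L
n=1: W (go to 0, an L position)
n=2: L (sole option 1(W) is W)
n=3: W (go to 2, an L position)
n=4: L (sole option 3(W) is W)
n=5: W (go to 4, an L position)
n=6: W (go to 0, an L position)
n=7: W (go to 2, an L position)
n=8: W (go to 2, an L position)
n=9: W (go to 4, an L position)
n=10: W (go to 4, an L position)
n=11: L (options 10(W), 6(W), 5(W) are all W)
n=12: W (go to 11, an L position)
n=13: L (options 12(W), 8(W), 7(W) are all W)
n=14: W (go to 13, an L position)
n=15: L (options 14(W), 10(W), 9(W) are all W)
The starting position 15 is L: whatever Ada does, the opponent receives a W position.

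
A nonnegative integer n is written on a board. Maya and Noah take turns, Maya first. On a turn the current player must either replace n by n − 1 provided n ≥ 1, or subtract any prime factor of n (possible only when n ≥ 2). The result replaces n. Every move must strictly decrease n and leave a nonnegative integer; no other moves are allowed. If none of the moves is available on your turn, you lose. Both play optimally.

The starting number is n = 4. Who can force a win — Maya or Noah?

Positions with no move are L. A position that does have a move is losing for the player to move precisely when every available move leads to a winning position for the opponent. Fill in the labels:
n=0: no move → L
n=1: →0(L), so W
n=2: →0(L), so W
n=3: →0(L), so W
n=4: →2(W), 3(W) — all W, so L
Every move from 4 reaches a W position, so the mover loses.

Noah wins.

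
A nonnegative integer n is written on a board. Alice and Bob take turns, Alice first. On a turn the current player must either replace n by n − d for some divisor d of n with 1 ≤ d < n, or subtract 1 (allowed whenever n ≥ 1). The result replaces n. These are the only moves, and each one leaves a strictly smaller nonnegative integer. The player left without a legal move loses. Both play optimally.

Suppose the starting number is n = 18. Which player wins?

Alice wins.

Use the standard recursion: the mover loses at a terminal position; elsewhere, the mover wins exactly when some move hands the opponent an L position.
n=0: no move → L
n=1: →0(L), so W
n=2: →1(W) only, which is W, so L
n=3: →2(L), so W
n=4: →2(L), so W
n=5: →4(W) only, which is W, so L
n=6: →5(L), so W
n=7: →6(W) only, which is W, so L
n=8: →7(L), so W
n=9: →6(W), 8(W) — all W, so L
n=10: →5(L), so W
n=11: →10(W) only, which is W, so L
n=12: →9(L), so W
n=13: →12(W) only, which is W, so L
n=14: →7(L), so W
n=15: →10(W), 12(W), 14(W) — all W, so L
n=16: →15(L), so W
n=17: →16(W) only, which is W, so L
n=18: →9(L), so W
The starting position 18 is W: Alice should move to 9, handing over an L position.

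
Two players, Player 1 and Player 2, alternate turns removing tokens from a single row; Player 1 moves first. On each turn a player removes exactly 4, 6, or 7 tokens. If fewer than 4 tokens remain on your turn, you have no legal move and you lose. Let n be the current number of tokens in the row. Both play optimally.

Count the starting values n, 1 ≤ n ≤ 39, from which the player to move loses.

15

Work bottom-up. With no move the player to move loses. Otherwise the position is W if at least one move leads to an L position for the opponent, and L if every move leads to a W.
n=0: no move → L
n=1: no move → L
n=2: no move → L
n=3: no move → L
n=4: →0(L), so W
n=5: →1(L), so W
n=6: →2(L), so W
n=7: →3(L), so W
n=8: →2(L), so W
n=9: →3(L), so W
n=10: →3(L), so W
n=11: →7(W), 5(W), 4(W) — all W, so L
n=12: →8(W), 6(W), 5(W) — all W, so L
n=13: →9(W), 7(W), 6(W) — all W, so L
n=14: →10(W), 8(W), 7(W) — all W, so L
n=15: →11(L), so W
n=16: →12(L), so W
n=17: →13(L), so W
n=18: →14(L), so W
n=19: →13(L), so W
n=20: →14(L), so W
n=21: →14(L), so W
n=22: →18(W), 16(W), 15(W) — all W, so L
n=23: →19(W), 17(W), 16(W) — all W, so L
n=24: →20(W), 18(W), 17(W) — all W, so L
n=25: →21(W), 19(W), 18(W) — all W, so L
n=26: →22(L), so W
n=27: →23(L), so W
n=28: →24(L), so W
n=29: →25(L), so W
n=30: →24(L), so W
n=31: →25(L), so W
n=32: →25(L), so W
n=33: →29(W), 27(W), 26(W) — all W, so L
n=34: →30(W), 28(W), 27(W) — all W, so L
n=35: →31(W), 29(W), 28(W) — all W, so L
n=36: →32(W), 30(W), 29(W) — all W, so L
n=37: →33(L), so W
n=38: →34(L), so W
n=39: →35(L), so W
L entries with 1 ≤ n ≤ 39 (n=0 is outside the asked range and is not counted): n = 1, 2, 3, 11, 12, 13, 14, 22, 23, 24, 25, 33, 34, 35, 36; that makes 15.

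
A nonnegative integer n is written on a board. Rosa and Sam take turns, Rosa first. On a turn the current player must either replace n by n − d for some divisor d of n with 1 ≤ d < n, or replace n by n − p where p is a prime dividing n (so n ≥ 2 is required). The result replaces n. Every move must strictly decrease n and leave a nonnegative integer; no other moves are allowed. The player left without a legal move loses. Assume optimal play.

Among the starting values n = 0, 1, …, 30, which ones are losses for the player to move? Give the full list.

0, 1, 4, 9, 14, 20, 26

Compute win/loss labels from the base case upward. A position with no move is L. Any other position is W if it can reach an L in one move, else L.
n=0: no move → L
n=1: no move → L
n=2: W (go to 0, an L position)
n=3: W (go to 0, an L position)
n=4: L (options 2(W), 3(W) are all W)
n=5: W (go to 0, an L position)
n=6: W (go to 4, an L position)
n=7: W (go to 0, an L position)
n=8: W (go to 4, an L position)
n=9: L (options 6(W), 8(W) are all W)
n=10: W (go to 9, an L position)
n=11: W (go to 0, an L position)
n=12: W (go to 9, an L position)
n=13: W (go to 0, an L position)
n=14: L (options 7(W), 12(W), 13(W) are all W)
n=15: W (go to 14, an L position)
n=16: W (go to 14, an L position)
n=17: W (go to 0, an L position)
n=18: W (go to 9, an L position)
n=19: W (go to 0, an L position)
n=20: L (options 10(W), 15(W), 16(W), 18(W), 19(W) are all W)
n=21: W (go to 14, an L position)
n=22: W (go to 20, an L position)
n=23: W (go to 0, an L position)
n=24: W (go to 20, an L position)
n=25: W (go to 20, an L position)
n=26: L (options 13(W), 24(W), 25(W) are all W)
n=27: W (go to 26, an L position)
n=28: W (go to 14, an L position)
n=29: W (go to 0, an L position)
n=30: W (go to 20, an L position)
Reading off the rows marked L gives the requested list; there are 7 such values of n.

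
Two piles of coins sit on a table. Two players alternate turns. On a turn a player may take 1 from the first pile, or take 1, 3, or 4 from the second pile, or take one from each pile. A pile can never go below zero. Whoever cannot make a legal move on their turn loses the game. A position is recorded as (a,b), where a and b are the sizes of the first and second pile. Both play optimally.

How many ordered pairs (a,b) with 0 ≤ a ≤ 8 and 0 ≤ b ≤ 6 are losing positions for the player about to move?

Compute win/loss labels from the base case upward. A position with no move is L. Any other position is W if it can reach an L in one move, else L.
Every move lowers a or b (never raises either), so fill the grid row by row in increasing a, and left to right within a row: each cell's successors are then already labelled.
      b=0  b=1  b=2  b=3  b=4  b=5  b=6
a=0:    L    W    L    W    W    W    W
a=1:    W    W    W    W    L    W    L
a=2:    L    W    L    W    W    W    W
a=3:    W    W    W    W    L    W    L
a=4:    L    W    L    W    W    W    W
a=5:    W    W    W    W    L    W    L
a=6:    L    W    L    W    W    W    W
a=7:    W    W    W    W    L    W    L
a=8:    L    W    L    W    W    W    W
Cells with no legal move (terminal, hence L): (0,0).
The remaining L cells, each justified by listing all of its moves:
(0,2): only reaches (0,1)(W), which is W → L
(1,4): only reaches (0,4)(W), (1,3)(W), (1,1)(W), (1,0)(W), (0,3)(W), all W → L
(1,6): only reaches (0,6)(W), (1,5)(W), (1,3)(W), (1,2)(W), (0,5)(W), all W → L
(2,0): only reaches (1,0)(W), which is W → L
(2,2): only reaches (1,2)(W), (2,1)(W), (1,1)(W), all W → L
(3,4): only reaches (2,4)(W), (3,3)(W), (3,1)(W), (3,0)(W), (2,3)(W), all W → L
(3,6): only reaches (2,6)(W), (3,5)(W), (3,3)(W), (3,2)(W), (2,5)(W), all W → L
(4,0): only reaches (3,0)(W), which is W → L
(4,2): only reaches (3,2)(W), (4,1)(W), (3,1)(W), all W → L
(5,4): only reaches (4,4)(W), (5,3)(W), (5,1)(W), (5,0)(W), (4,3)(W), all W → L
(5,6): only reaches (4,6)(W), (5,5)(W), (5,3)(W), (5,2)(W), (4,5)(W), all W → L
(6,0): only reaches (5,0)(W), which is W → L
(6,2): only reaches (5,2)(W), (6,1)(W), (5,1)(W), all W → L
(7,4): only reaches (6,4)(W), (7,3)(W), (7,1)(W), (7,0)(W), (6,3)(W), all W → L
(7,6): only reaches (6,6)(W), (7,5)(W), (7,3)(W), (7,2)(W), (6,5)(W), all W → L
(8,0): only reaches (7,0)(W), which is W → L
(8,2): only reaches (7,2)(W), (8,1)(W), (7,1)(W), all W → L
Every other cell has at least one move into one of the L cells above, so it is W.
L cells per row: a=0: 2, a=1: 2, a=2: 2, a=3: 2, a=4: 2, a=5: 2, a=6: 2, a=7: 2, a=8: 2; total 18.

18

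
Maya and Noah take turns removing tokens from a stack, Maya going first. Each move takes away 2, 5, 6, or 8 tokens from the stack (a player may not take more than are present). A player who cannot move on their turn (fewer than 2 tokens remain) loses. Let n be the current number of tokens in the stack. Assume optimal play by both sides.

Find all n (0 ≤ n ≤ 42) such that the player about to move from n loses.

Build the W/L table. Terminal = L. A non-terminal position is W if it has a move to some L; otherwise it is L.
n=0: no move → L
n=1: no move → L
n=2: →0(L), so W
n=3: →1(L), so W
n=4: →2(W) only, which is W, so L
n=5: →0(L), so W
n=6: →4(L), so W
n=7: →1(L), so W
n=8: →0(L), so W
n=9: →4(L), so W
n=10: →4(L), so W
n=11: →9(W), 6(W), 5(W), 3(W) — all W, so L
n=12: →4(L), so W
n=13: →11(L), so W
n=14: →12(W), 9(W), 8(W), 6(W) — all W, so L
n=15: →13(W), 10(W), 9(W), 7(W) — all W, so L
n=16: →14(L), so W
n=17: →15(L), so W
n=18: →16(W), 13(W), 12(W), 10(W) — all W, so L
n=19: →14(L), so W
n=20: →18(L), so W
n=21: →15(L), so W
n=22: →14(L), so W
n=23: →18(L), so W
n=24: →18(L), so W
n=25: →23(W), 20(W), 19(W), 17(W) — all W, so L
n=26: →18(L), so W
n=27: →25(L), so W
n=28: →26(W), 23(W), 22(W), 20(W) — all W, so L
n=29: →27(W), 24(W), 23(W), 21(W) — all W, so L
n=30: →28(L), so W
n=31: →29(L), so W
n=32: →30(W), 27(W), 26(W), 24(W) — all W, so L
n=33: →28(L), so W
n=34: →32(L), so W
n=35: →29(L), so W
n=36: →28(L), so W
n=37: →32(L), so W
n=38: →32(L), so W
n=39: →37(W), 34(W), 33(W), 31(W) — all W, so L
n=40: →32(L), so W
n=41: →39(L), so W
n=42: →40(W), 37(W), 36(W), 34(W) — all W, so L
Reading off the rows marked L gives the requested list; there are 13 such values of n.

0, 1, 4, 11, 14, 15, 18, 25, 28, 29, 32, 39, 42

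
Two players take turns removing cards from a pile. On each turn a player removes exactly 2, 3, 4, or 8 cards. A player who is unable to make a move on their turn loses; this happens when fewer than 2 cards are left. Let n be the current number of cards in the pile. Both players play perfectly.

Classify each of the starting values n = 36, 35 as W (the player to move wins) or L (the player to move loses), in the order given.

Build the W/L table. Terminal = L. A non-terminal position is W if it has a move to some L; otherwise it is L.
n=0: no move → L
n=1: no move → L
n=2: can move to 0, which is L ⇒ W
n=3: can move to 1, which is L ⇒ W
n=4: can move to 1, which is L ⇒ W
n=5: can move to 1, which is L ⇒ W
n=6: moves to 4(W), 3(W), 2(W); every one is W ⇒ L
n=7: moves to 5(W), 4(W), 3(W); every one is W ⇒ L
n=8: can move to 6, which is L ⇒ W
n=9: can move to 7, which is L ⇒ W
n=10: can move to 7, which is L ⇒ W
n=11: can move to 7, which is L ⇒ W
n=12: moves to 10(W), 9(W), 8(W), 4(W); every one is W ⇒ L
n=13: moves to 11(W), 10(W), 9(W), 5(W); every one is W ⇒ L
n=14: can move to 12, which is L ⇒ W
n=15: can move to 13, which is L ⇒ W
n=16: can move to 13, which is L ⇒ W
n=17: can move to 13, which is L ⇒ W
n=18: moves to 16(W), 15(W), 14(W), 10(W); every one is W ⇒ L
n=19: moves to 17(W), 16(W), 15(W), 11(W); every one is W ⇒ L
n=20: can move to 18, which is L ⇒ W
n=21: can move to 19, which is L ⇒ W
n=22: can move to 19, which is L ⇒ W
n=23: can move to 19, which is L ⇒ W
n=24: moves to 22(W), 21(W), 20(W), 16(W); every one is W ⇒ L
n=25: moves to 23(W), 22(W), 21(W), 17(W); every one is W ⇒ L
n=26: can move to 24, which is L ⇒ W
n=27: can move to 25, which is L ⇒ W
n=28: can move to 25, which is L ⇒ W
n=29: can move to 25, which is L ⇒ W
n=30: moves to 28(W), 27(W), 26(W), 22(W); every one is W ⇒ L
n=31: moves to 29(W), 28(W), 27(W), 23(W); every one is W ⇒ L
n=32: can move to 30, which is L ⇒ W
n=33: can move to 31, which is L ⇒ W
n=34: can move to 31, which is L ⇒ W
n=35: can move to 31, which is L ⇒ W
n=36: moves to 34(W), 33(W), 32(W), 28(W); every one is W ⇒ L

36: L, 35: W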